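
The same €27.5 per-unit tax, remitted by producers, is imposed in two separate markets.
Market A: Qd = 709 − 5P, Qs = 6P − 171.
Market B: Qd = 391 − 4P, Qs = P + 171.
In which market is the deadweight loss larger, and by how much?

Market A, by €728.75.

Market A: pre-tax P* = €80, Q* = 309; post-tax Q = 234; deadweight loss = €1031.25.
Market B: pre-tax P* = €44, Q* = 215; post-tax Q = 193; deadweight loss = €302.5.
Difference: €1031.25 vs €302.5 → market A is larger by €728.75.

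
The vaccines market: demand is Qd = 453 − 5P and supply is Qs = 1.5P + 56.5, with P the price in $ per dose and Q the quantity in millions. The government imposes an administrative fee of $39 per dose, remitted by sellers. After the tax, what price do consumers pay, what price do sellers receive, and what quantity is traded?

Before the tax: set 453 − 5P = 1.5P + 56.5 → P* = $61, Q* = 148.
With the tax collected from sellers, supply shifts: Qs = 1.5(P − 39) + 56.5.
Solving gives Q = 103 with consumers paying $70 and sellers receiving $31 (the $39 wedge).
The less price-elastic side of the market bears the larger share of a per-unit tax.

Consumers pay $70; sellers receive $31; quantity = 103.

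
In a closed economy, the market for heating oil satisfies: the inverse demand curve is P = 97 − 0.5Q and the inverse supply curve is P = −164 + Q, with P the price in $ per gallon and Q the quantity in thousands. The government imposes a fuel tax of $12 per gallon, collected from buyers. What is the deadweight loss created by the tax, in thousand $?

Deadweight loss = $48 thousand.

Rewrite in direct form: Qd = 194 − 2P and Qs = P + 164.
Without the tax, 194 − 2P = P + 164 gives 3P = 30, so P* = $10 and Q* = 174.
With the tax collected from buyers, demand (in seller-price terms) shifts: Qd = 194 − 2(P + 12).
New equilibrium: buyers pay $14, sellers receive $2, Q = 166. (Wedge: Pb − Ps = 12.)
Quantity falls by |ΔQ| = |174 − 166| = 8.
DWL = ½ · t · |ΔQ| = ½ · 12 · 8 = $48.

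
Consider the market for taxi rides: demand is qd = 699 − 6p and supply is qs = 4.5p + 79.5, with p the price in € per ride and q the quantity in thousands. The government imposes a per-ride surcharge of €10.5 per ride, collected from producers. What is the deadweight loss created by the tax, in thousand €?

Deadweight loss = €141.75 thousand.

Without the tax, 699 − 6p = 4.5p + 79.5 gives 10.5p = 619.5, so p* = €59 and q* = 345.
With the tax collected from producers, supply shifts: qs = 4.5(p − 10.5) + 79.5.
New equilibrium: buyers pay €63.5, producers receive €53, q = 318. (Wedge: pb − ps = 10.5.)
Quantity falls by |ΔQ| = |345 − 318| = 27.
DWL = ½ · t · |ΔQ| = ½ · 10.5 · 27 = €141.75.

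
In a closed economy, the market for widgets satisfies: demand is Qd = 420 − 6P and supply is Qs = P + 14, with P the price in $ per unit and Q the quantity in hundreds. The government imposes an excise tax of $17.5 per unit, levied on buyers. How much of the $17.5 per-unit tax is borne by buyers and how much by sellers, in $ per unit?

Before the tax: set 420 − 6P = P + 14 → P* = $58, Q* = 72.
With the tax collected from buyers, demand (in seller-price terms) shifts: Qd = 420 − 6(P + 17.5).
New equilibrium: buyers pay $60.5, sellers receive $43, Q = 57. (Wedge: Pb − Ps = 17.5.)
Burden on buyers: $2.5; on sellers: $15. (They sum to $17.5.)
The less price-elastic side of the market bears the larger share of a per-unit tax.

Buyers bear $2.5 per unit; sellers bear $15 per unit.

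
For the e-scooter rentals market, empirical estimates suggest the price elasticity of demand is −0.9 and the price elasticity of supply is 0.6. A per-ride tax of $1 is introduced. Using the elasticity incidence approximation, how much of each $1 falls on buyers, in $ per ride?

Buyers bear ≈ $0.4 per ride.

Incidence ratio: buyers' share ≈ εs / (εs + |εd|) = 0.6 / (0.6 + 0.9) = 0.4.
So buyers bear ≈ 0.4 × $1 = $0.4; producers bear $0.6.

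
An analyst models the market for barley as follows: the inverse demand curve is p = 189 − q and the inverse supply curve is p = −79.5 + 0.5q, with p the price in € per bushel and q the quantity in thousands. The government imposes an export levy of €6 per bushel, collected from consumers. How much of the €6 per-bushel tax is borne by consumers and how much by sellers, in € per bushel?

Consumers bear €4 per bushel; sellers bear €2 per bushel.

Rewrite in direct form: qd = 189 − p and qs = 2p + 159.
Without the tax, 189 − p = 2p + 159 gives 3p = 30, so p* = €10 and q* = 179.
With the tax collected from consumers, demand (in seller-price terms) shifts: qd = 189 − (p + 6).
Solving gives q = 175 with consumers paying €14 and sellers receiving €8 (the €6 wedge).
Burden on consumers: €4; on sellers: €2. (They sum to €6.)
The less price-elastic side of the market bears the larger share of a per-unit tax.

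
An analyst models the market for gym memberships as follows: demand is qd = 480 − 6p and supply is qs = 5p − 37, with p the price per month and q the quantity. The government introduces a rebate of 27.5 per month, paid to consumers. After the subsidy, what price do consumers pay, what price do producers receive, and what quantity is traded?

Before the subsidy: set 480 − 6p = 5p − 37 → p* = 47, q* = 198.
With a per-unit subsidy paid to consumers, each effectively pays p − 27.5, so demand becomes qd = 480 − 6(p − 27.5).
New equilibrium: consumers pay 34.5, producers receive 62, q = 273. (Wedge: pb − ps = −27.5.)

Consumers pay 34.5; producers receive 62; quantity = 273.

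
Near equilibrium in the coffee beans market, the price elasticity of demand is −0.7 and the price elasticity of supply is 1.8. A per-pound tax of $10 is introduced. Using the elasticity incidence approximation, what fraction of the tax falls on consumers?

Consumers' share ≈ 0.72.

Incidence ratio: consumers' share ≈ εs / (εs + |εd|) = 1.8 / (1.8 + 0.7) = 0.72.
Supply is the more elastic side, so consumers bear the larger share.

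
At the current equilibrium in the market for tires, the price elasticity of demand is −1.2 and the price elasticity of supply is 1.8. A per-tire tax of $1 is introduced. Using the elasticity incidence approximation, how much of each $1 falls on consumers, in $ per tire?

Incidence ratio: consumers' share ≈ εs / (εs + |εd|) = 1.8 / (1.8 + 1.2) = 0.6.
So consumers bear ≈ 0.6 × $1 = $0.6; producers bear $0.4.

Consumers bear ≈ $0.6 per tire.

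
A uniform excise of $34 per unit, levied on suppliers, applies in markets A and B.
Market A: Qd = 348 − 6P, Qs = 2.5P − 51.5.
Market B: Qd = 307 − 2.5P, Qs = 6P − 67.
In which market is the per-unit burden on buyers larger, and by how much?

Market B, by $14.

Market A: pre-tax P* = $47, Q* = 66; post-tax Q = 6; per-unit burden on buyers = $10.
Market B: pre-tax P* = $44, Q* = 197; post-tax Q = 137; per-unit burden on buyers = $24.
Difference: $10 vs $24 → market B is larger by $14.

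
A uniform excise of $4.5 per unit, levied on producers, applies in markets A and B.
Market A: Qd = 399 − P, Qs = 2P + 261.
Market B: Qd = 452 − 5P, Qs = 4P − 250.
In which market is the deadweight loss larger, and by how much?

Market B, by $15.75.

Market A: pre-tax P* = $46, Q* = 353; post-tax Q = 350; deadweight loss = $6.75.
Market B: pre-tax P* = $78, Q* = 62; post-tax Q = 52; deadweight loss = $22.5.
Difference: $6.75 vs $22.5 → market B is larger by $15.75.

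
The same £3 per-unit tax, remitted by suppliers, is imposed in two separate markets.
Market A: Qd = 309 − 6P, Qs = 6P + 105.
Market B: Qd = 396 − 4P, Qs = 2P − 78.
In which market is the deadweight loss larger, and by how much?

Market A, by £7.5.

Market A: pre-tax P* = £17, Q* = 207; post-tax Q = 198; deadweight loss = £13.5.
Market B: pre-tax P* = £79, Q* = 80; post-tax Q = 76; deadweight loss = £6.
Difference: £13.5 vs £6 → market A is larger by £7.5.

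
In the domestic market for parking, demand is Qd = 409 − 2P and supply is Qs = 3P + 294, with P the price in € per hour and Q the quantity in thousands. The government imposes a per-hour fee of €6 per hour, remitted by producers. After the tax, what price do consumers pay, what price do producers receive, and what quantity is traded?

Consumers pay €26.6; producers receive €20.6; quantity = 355.8.

Before the tax: set 409 − 2P = 3P + 294 → P* = €23, Q* = 363.
With the tax collected from producers, supply shifts: Qs = 3(P − 6) + 294.
Solving gives Q = 355.8 with consumers paying €26.6 and producers receiving €20.6 (the €6 wedge).
The less price-elastic side of the market bears the larger share of a per-unit tax.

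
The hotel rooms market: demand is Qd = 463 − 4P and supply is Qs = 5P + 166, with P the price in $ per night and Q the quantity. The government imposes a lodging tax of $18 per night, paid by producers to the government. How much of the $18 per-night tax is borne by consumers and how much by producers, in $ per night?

Before the tax: set 463 − 4P = 5P + 166 → P* = $33, Q* = 331.
With the tax collected from producers, supply shifts: Qs = 5(P − 18) + 166.
Solving gives Q = 291 with consumers paying $43 and producers receiving $25 (the $18 wedge).
Burden on consumers: $10; on producers: $8. (They sum to $18.)
The less price-elastic side of the market bears the larger share of a per-unit tax.

Consumers bear $10 per night; producers bear $8 per night.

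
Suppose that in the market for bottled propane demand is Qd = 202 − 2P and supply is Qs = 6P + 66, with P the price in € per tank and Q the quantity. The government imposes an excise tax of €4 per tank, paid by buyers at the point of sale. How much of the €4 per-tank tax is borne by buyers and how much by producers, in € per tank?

Before the tax: set 202 − 2P = 6P + 66 → P* = €17, Q* = 168.
With the tax collected from buyers, demand (in seller-price terms) shifts: Qd = 202 − 2(P + 4).
Solving gives Q = 162 with buyers paying €20 and producers receiving €16 (the €4 wedge).
Burden on buyers: €3; on producers: €1. (They sum to €4.)
The less price-elastic side of the market bears the larger share of a per-unit tax.

Buyers bear €3 per tank; producers bear €1 per tank.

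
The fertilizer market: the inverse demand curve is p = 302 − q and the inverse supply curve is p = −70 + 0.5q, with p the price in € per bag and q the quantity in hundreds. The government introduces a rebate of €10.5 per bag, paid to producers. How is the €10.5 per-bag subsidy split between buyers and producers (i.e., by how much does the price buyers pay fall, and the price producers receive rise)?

Buyers gain €7 per bag; producers gain €3.5 per bag.

Rewrite in direct form: qd = 302 − p and qs = 2p + 140.
Without the subsidy, 302 − p = 2p + 140 gives 3p = 162, so p* = €54 and q* = 248.
With a per-unit subsidy paid to producers, each receives p + 10.5 per unit sold, so supply becomes qs = 2(p + 10.5) + 140.
Solving gives q = 255 with buyers paying €47 and producers receiving €57.5 (the €10.5 wedge).
Gain to buyers: €7; to producers: €3.5. (They sum to €10.5.)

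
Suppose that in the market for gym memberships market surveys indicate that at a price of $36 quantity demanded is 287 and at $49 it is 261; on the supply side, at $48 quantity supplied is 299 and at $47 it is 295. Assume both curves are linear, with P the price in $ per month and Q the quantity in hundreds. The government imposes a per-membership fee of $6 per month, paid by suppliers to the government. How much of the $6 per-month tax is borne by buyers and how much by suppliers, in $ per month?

Demand slope: (261 − 287)/(49 − 36) = -2, so Qd = 359 − 2P.
Supply slope: (295 − 299)/(47 − 48) = 4, so Qs = 4P + 107.
Without the tax, 359 − 2P = 4P + 107 gives 6P = 252, so P* = $42 and Q* = 275.
With the tax collected from suppliers, supply shifts: Qs = 4(P − 6) + 107.
New equilibrium: buyers pay $46, suppliers receive $40, Q = 267. (Wedge: Pb − Ps = 6.)
Burden on buyers: $4; on suppliers: $2. (They sum to $6.)
The less price-elastic side of the market bears the larger share of a per-unit tax.

Buyers bear $4 per month; suppliers bear $2 per month.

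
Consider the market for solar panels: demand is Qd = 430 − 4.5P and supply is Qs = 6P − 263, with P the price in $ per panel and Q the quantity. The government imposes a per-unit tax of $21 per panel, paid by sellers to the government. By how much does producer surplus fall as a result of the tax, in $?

Producer surplus falls by $954.

Before the tax: set 430 − 4.5P = 6P − 263 → P* = $66, Q* = 133.
With the tax collected from sellers, supply shifts: Qs = 6(P − 21) − 263.
New equilibrium: consumers pay $78, sellers receive $57, Q = 79. (Wedge: Pb − Ps = 21.)
ΔPS is the trapezoid between Q = 79 and Q = 133 of height $9: ½ · (133 + 79) · 9 = $954.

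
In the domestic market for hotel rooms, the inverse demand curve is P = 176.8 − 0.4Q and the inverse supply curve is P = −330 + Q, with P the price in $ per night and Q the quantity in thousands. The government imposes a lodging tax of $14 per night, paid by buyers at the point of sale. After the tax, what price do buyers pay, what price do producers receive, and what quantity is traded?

Buyers pay $36; producers receive $22; quantity = 352.

Inverting to Q(P) form: Qd = 442 − 2.5P; Qs = P + 330.
Without the tax, 442 − 2.5P = P + 330 gives 3.5P = 112, so P* = $32 and Q* = 362.
With the tax collected from buyers, demand (in seller-price terms) shifts: Qd = 442 − 2.5(P + 14).
Solving gives Q = 352 with buyers paying $36 and producers receiving $22 (the $14 wedge).
The less price-elastic side of the market bears the larger share of a per-unit tax.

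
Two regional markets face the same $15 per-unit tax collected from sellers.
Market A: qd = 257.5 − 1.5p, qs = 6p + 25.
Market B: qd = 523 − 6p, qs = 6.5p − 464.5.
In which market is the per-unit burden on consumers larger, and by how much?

Market A: pre-tax p* = $31, q* = 211; post-tax q = 193; per-unit burden on consumers = $12.
Market B: pre-tax p* = $79, q* = 49; post-tax q = 2.2; per-unit burden on consumers = $7.8.
Difference: $12 vs $7.8 → market A is larger by $4.2.

Market A, by $4.2.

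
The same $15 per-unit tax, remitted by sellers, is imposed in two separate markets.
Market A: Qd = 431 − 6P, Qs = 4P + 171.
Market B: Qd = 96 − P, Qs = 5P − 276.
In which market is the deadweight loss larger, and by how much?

Market A: pre-tax P* = $26, Q* = 275; post-tax Q = 239; deadweight loss = $270.
Market B: pre-tax P* = $62, Q* = 34; post-tax Q = 21.5; deadweight loss = $93.75.
Difference: $270 vs $93.75 → market A is larger by $176.25.

Market A, by $176.25.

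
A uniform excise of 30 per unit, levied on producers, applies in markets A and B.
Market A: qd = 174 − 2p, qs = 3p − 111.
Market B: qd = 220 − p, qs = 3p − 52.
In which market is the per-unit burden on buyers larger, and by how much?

Market B, by 4.5.

Market A: pre-tax p* = 57, q* = 60; post-tax q = 24; per-unit burden on buyers = 18.
Market B: pre-tax p* = 68, q* = 152; post-tax q = 129.5; per-unit burden on buyers = 22.5.
Difference: 18 vs 22.5 → market B is larger by 4.5.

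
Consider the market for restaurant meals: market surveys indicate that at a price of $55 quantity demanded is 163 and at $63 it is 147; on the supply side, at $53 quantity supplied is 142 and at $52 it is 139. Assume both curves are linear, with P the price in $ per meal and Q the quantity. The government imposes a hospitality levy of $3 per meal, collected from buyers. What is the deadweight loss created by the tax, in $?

Deadweight loss = $5.4.

Demand slope: (147 − 163)/(63 − 55) = -2, so Qd = 273 − 2P.
Supply slope: (139 − 142)/(52 − 53) = 3, so Qs = 3P − 17.
Before the tax: set 273 − 2P = 3P − 17 → P* = $58, Q* = 157.
With the tax collected from buyers, demand (in seller-price terms) shifts: Qd = 273 − 2(P + 3).
Solving gives Q = 153.4 with buyers paying $59.8 and producers receiving $56.8 (the $3 wedge).
Quantity falls by |ΔQ| = |157 − 153.4| = 3.6.
DWL = ½ · t · |ΔQ| = ½ · 3 · 3.6 = $5.4.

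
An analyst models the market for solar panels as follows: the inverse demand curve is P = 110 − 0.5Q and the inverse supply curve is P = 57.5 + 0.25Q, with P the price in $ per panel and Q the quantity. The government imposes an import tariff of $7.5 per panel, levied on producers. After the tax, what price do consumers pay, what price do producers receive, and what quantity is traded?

Inverting to Q(P) form: Qd = 220 − 2P; Qs = 4P − 230.
Before the tax: set 220 − 2P = 4P − 230 → P* = $75, Q* = 70.
With the tax collected from producers, supply shifts: Qs = 4(P − 7.5) − 230.
Solving gives Q = 60 with consumers paying $80 and producers receiving $72.5 (the $7.5 wedge).

Consumers pay $80; producers receive $72.5; quantity = 60.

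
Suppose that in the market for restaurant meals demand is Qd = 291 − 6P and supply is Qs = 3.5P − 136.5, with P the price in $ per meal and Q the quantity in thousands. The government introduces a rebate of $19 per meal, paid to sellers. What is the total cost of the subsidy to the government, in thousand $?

Without the subsidy, 291 − 6P = 3.5P − 136.5 gives 9.5P = 427.5, so P* = $45 and Q* = 21.
With a per-unit subsidy paid to sellers, each receives P + 19 per unit sold, so supply becomes Qs = 3.5(P + 19) − 136.5.
New equilibrium: consumers pay $38, sellers receive $57, Q = 63. (Wedge: Pb − Ps = −19.)
Outlay = t · Q = 19 · 63 = $1197.

Government outlay = $1197 thousand.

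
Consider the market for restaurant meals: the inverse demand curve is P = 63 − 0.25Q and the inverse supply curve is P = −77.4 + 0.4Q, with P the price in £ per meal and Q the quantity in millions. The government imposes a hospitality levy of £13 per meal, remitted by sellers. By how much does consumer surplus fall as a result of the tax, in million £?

Rewrite in direct form: Qd = 252 − 4P and Qs = 2.5P + 193.5.
Before the tax: set 252 − 4P = 2.5P + 193.5 → P* = £9, Q* = 216.
With the tax collected from sellers, supply shifts: Qs = 2.5(P − 13) + 193.5.
Solving gives Q = 196 with consumers paying £14 and sellers receiving £1 (the £13 wedge).
ΔCS is the trapezoid between Q = 196 and Q = 216 of height £5: ½ · (216 + 196) · 5 = £1030.

Consumer surplus falls by £1030 million.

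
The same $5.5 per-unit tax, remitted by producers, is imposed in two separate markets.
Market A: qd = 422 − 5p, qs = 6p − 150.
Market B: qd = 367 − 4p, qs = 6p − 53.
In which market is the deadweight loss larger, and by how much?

Market A, by $4.95.

Market A: pre-tax p* = $52, q* = 162; post-tax q = 147; deadweight loss = $41.25.
Market B: pre-tax p* = $42, q* = 199; post-tax q = 185.8; deadweight loss = $36.3.
Difference: $41.25 vs $36.3 → market A is larger by $4.95.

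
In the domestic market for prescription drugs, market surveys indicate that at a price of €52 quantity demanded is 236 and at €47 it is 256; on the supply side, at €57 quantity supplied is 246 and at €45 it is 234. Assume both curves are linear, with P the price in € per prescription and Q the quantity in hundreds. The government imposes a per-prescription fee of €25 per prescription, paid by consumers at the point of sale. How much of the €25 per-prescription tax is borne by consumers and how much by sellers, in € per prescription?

Demand slope: (256 − 236)/(47 − 52) = -4, so Qd = 444 − 4P.
Supply slope: (234 − 246)/(45 − 57) = 1, so Qs = P + 189.
Without the tax, 444 − 4P = P + 189 gives 5P = 255, so P* = €51 and Q* = 240.
With the tax collected from consumers, demand (in seller-price terms) shifts: Qd = 444 − 4(P + 25).
New equilibrium: consumers pay €56, sellers receive €31, Q = 220. (Wedge: Pb − Ps = 25.)
Burden on consumers: €5; on sellers: €20. (They sum to €25.)

Consumers bear €5 per prescription; sellers bear €20 per prescription.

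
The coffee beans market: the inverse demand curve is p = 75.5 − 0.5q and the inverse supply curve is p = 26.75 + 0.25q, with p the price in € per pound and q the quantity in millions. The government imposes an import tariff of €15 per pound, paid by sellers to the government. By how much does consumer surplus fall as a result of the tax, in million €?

Rewrite in direct form: qd = 151 − 2p and qs = 4p − 107.
Without the tax, 151 − 2p = 4p − 107 gives 6p = 258, so p* = €43 and q* = 65.
With the tax collected from sellers, supply shifts: qs = 4(p − 15) − 107.
Solving gives q = 45 with buyers paying €53 and sellers receiving €38 (the €15 wedge).
ΔCS is the trapezoid between Q = 45 and Q = 65 of height €10: ½ · (65 + 45) · 10 = €550.

Consumer surplus falls by €550 million.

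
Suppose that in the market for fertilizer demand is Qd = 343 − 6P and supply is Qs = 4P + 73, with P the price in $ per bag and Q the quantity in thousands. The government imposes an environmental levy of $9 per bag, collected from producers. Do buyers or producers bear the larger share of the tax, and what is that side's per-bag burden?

Without the tax, 343 − 6P = 4P + 73 gives 10P = 270, so P* = $27 and Q* = 181.
With the tax collected from producers, supply shifts: Qs = 4(P − 9) + 73.
New equilibrium: buyers pay $30.6, producers receive $21.6, Q = 159.4. (Wedge: Pb − Ps = 9.)
Per-bag burden: buyers $3.6, producers $5.4.
Producers take the larger share because supply is less price-elastic here (demand slope 6 vs supply slope 4).

Producers bear the larger share: $5.4 per bag.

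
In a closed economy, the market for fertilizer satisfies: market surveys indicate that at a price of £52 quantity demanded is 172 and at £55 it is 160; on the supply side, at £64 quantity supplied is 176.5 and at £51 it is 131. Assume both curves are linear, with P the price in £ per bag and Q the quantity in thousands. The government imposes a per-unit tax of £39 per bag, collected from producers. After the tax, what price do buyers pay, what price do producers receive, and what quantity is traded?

Buyers pay £75.2; producers receive £36.2; quantity = 79.2.

Demand slope: (160 − 172)/(55 − 52) = -4, so Qd = 380 − 4P.
Supply slope: (131 − 176.5)/(51 − 64) = 3.5, so Qs = 3.5P − 47.5.
Without the tax, 380 − 4P = 3.5P − 47.5 gives 7.5P = 427.5, so P* = £57 and Q* = 152.
With the tax collected from producers, supply shifts: Qs = 3.5(P − 39) − 47.5.
New equilibrium: buyers pay £75.2, producers receive £36.2, Q = 79.2. (Wedge: Pb − Ps = 39.)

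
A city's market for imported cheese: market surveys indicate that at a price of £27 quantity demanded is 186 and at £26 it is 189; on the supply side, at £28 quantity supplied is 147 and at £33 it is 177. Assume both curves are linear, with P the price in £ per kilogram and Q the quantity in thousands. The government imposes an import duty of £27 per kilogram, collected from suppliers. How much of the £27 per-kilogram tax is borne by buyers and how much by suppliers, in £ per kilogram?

Demand slope: (189 − 186)/(26 − 27) = -3, so Qd = 267 − 3P.
Supply slope: (177 − 147)/(33 − 28) = 6, so Qs = 6P − 21.
Without the tax, 267 − 3P = 6P − 21 gives 9P = 288, so P* = £32 and Q* = 171.
With the tax collected from suppliers, supply shifts: Qs = 6(P − 27) − 21.
Solving gives Q = 117 with buyers paying £50 and suppliers receiving £23 (the £27 wedge).
Burden on buyers: £18; on suppliers: £9. (They sum to £27.)

Buyers bear £18 per kilogram; suppliers bear £9 per kilogram.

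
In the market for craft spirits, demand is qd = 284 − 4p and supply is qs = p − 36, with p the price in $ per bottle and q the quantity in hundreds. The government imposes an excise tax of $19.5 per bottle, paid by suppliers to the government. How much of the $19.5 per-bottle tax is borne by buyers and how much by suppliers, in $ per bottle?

Before the tax: set 284 − 4p = p − 36 → p* = $64, q* = 28.
With the tax collected from suppliers, supply shifts: qs = (p − 19.5) − 36.
New equilibrium: buyers pay $67.9, suppliers receive $48.4, q = 12.4. (Wedge: pb − ps = 19.5.)
Burden on buyers: $3.9; on suppliers: $15.6. (They sum to $19.5.)
The less price-elastic side of the market bears the larger share of a per-unit tax.

Buyers bear $3.9 per bottle; suppliers bear $15.6 per bottle.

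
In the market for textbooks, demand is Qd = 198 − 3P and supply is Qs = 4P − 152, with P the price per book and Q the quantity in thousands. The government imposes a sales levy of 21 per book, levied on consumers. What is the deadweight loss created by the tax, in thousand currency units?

Before the tax: set 198 − 3P = 4P − 152 → P* = 50, Q* = 48.
With the tax collected from consumers, demand (in seller-price terms) shifts: Qd = 198 − 3(P + 21).
New equilibrium: consumers pay 62, sellers receive 41, Q = 12. (Wedge: Pb − Ps = 21.)
Quantity falls by |ΔQ| = |48 − 12| = 36.
DWL = ½ · t · |ΔQ| = ½ · 21 · 36 = 378.

Deadweight loss = 378 thousand.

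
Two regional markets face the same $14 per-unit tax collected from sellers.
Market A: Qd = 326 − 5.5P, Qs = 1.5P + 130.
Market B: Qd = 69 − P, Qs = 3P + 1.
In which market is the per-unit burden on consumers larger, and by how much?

Market A: pre-tax P* = $28, Q* = 172; post-tax Q = 155.5; per-unit burden on consumers = $3.
Market B: pre-tax P* = $17, Q* = 52; post-tax Q = 41.5; per-unit burden on consumers = $10.5.
Difference: $3 vs $10.5 → market B is larger by $7.5.

Market B, by $7.5.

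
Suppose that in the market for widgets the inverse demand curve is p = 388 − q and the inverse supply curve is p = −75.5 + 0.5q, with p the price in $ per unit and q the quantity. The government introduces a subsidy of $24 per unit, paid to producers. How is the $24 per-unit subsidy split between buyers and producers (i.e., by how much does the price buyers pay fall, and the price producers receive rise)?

Rewrite in direct form: qd = 388 − p and qs = 2p + 151.
Before the subsidy: set 388 − p = 2p + 151 → p* = $79, q* = 309.
With a per-unit subsidy paid to producers, each receives p + 24 per unit sold, so supply becomes qs = 2(p + 24) + 151.
New equilibrium: buyers pay $63, producers receive $87, q = 325. (Wedge: pb − ps = −24.)
Gain to buyers: $16; to producers: $8. (They sum to $24.)

Buyers gain $16 per unit; producers gain $8 per unit.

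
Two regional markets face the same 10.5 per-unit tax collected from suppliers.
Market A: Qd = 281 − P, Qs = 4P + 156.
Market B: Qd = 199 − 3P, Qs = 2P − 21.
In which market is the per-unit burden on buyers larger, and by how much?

Market A: pre-tax P* = 25, Q* = 256; post-tax Q = 247.6; per-unit burden on buyers = 8.4.
Market B: pre-tax P* = 44, Q* = 67; post-tax Q = 54.4; per-unit burden on buyers = 4.2.
Difference: 8.4 vs 4.2 → market A is larger by 4.2.

Market A, by 4.2.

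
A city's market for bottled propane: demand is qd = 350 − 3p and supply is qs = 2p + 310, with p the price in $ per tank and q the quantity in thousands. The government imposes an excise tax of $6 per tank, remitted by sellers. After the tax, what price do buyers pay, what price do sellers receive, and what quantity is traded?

Before the tax: set 350 − 3p = 2p + 310 → p* = $8, q* = 326.
With the tax collected from sellers, supply shifts: qs = 2(p − 6) + 310.
Solving gives q = 318.8 with buyers paying $10.4 and sellers receiving $4.4 (the $6 wedge).

Buyers pay $10.4; sellers receive $4.4; quantity = 318.8.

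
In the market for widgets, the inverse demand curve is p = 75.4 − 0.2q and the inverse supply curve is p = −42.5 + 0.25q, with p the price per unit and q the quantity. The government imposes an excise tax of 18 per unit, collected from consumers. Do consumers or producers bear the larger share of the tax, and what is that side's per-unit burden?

Producers bear the larger share: 10 per unit.

Rewrite in direct form: qd = 377 − 5p and qs = 4p + 170.
Before the tax: set 377 − 5p = 4p + 170 → p* = 23, q* = 262.
With the tax collected from consumers, demand (in seller-price terms) shifts: qd = 377 − 5(p + 18).
Solving gives q = 222 with consumers paying 31 and producers receiving 13 (the 18 wedge).
Per-unit burden: consumers 8, producers 10.
Producers take the larger share because supply is less price-elastic here (demand slope 5 vs supply slope 4).
The less price-elastic side of the market bears the larger share of a per-unit tax.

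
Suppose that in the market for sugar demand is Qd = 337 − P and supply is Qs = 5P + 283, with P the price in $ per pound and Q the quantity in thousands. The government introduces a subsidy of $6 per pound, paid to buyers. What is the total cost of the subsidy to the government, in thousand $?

Without the subsidy, 337 − P = 5P + 283 gives 6P = 54, so P* = $9 and Q* = 328.
With a per-unit subsidy paid to buyers, each effectively pays P − 6, so demand becomes Qd = 337 − (P − 6).
New equilibrium: buyers pay $4, sellers receive $10, Q = 333. (Wedge: Pb − Ps = −6.)
Outlay = t · Q = 6 · 333 = $1998.

Government outlay = $1998 thousand.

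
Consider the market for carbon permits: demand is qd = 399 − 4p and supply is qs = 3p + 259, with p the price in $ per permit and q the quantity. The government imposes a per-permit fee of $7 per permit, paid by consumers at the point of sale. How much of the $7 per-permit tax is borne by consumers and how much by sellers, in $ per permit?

Consumers bear $3 per permit; sellers bear $4 per permit.

Before the tax: set 399 − 4p = 3p + 259 → p* = $20, q* = 319.
With the tax collected from consumers, demand (in seller-price terms) shifts: qd = 399 − 4(p + 7).
New equilibrium: consumers pay $23, sellers receive $16, q = 307. (Wedge: pb − ps = 7.)
Burden on consumers: $3; on sellers: $4. (They sum to $7.)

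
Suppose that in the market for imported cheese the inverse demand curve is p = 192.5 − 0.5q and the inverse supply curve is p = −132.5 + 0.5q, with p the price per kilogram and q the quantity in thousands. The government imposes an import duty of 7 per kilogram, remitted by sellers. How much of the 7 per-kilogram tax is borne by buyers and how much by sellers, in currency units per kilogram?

Rewrite in direct form: qd = 385 − 2p and qs = 2p + 265.
Without the tax, 385 − 2p = 2p + 265 gives 4p = 120, so p* = 30 and q* = 325.
With the tax collected from sellers, supply shifts: qs = 2(p − 7) + 265.
Solving gives q = 318 with buyers paying 33.5 and sellers receiving 26.5 (the 7 wedge).
Burden on buyers: 3.5; on sellers: 3.5. (They sum to 7.)
The less price-elastic side of the market bears the larger share of a per-unit tax.

Buyers bear 3.5 per kilogram; sellers bear 3.5 per kilogram.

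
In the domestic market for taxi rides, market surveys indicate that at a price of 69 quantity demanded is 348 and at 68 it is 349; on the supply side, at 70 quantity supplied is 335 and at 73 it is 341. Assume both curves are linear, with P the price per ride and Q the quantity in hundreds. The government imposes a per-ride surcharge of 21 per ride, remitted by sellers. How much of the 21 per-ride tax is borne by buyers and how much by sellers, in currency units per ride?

Buyers bear 14 per ride; sellers bear 7 per ride.

Demand slope: (349 − 348)/(68 − 69) = -1, so Qd = 417 − P.
Supply slope: (341 − 335)/(73 − 70) = 2, so Qs = 2P + 195.
Before the tax: set 417 − P = 2P + 195 → P* = 74, Q* = 343.
With the tax collected from sellers, supply shifts: Qs = 2(P − 21) + 195.
New equilibrium: buyers pay 88, sellers receive 67, Q = 329. (Wedge: Pb − Ps = 21.)
Burden on buyers: 14; on sellers: 7. (They sum to 21.)
The less price-elastic side of the market bears the larger share of a per-unit tax.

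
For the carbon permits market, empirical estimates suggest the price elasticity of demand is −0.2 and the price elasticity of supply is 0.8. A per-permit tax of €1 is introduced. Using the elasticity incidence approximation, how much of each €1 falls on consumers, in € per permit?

Incidence ratio: consumers' share ≈ εs / (εs + |εd|) = 0.8 / (0.8 + 0.2) = 0.8.
So consumers bear ≈ 0.8 × €1 = €0.8; sellers bear €0.2.

Consumers bear ≈ €0.8 per permit.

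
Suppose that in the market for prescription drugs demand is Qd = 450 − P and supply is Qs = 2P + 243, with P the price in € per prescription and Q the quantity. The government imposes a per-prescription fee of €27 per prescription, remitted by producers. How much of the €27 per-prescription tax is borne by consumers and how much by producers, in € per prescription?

Consumers bear €18 per prescription; producers bear €9 per prescription.

Without the tax, 450 − P = 2P + 243 gives 3P = 207, so P* = €69 and Q* = 381.
With the tax collected from producers, supply shifts: Qs = 2(P − 27) + 243.
New equilibrium: consumers pay €87, producers receive €60, Q = 363. (Wedge: Pb − Ps = 27.)
Burden on consumers: €18; on producers: €9. (They sum to €27.)
The less price-elastic side of the market bears the larger share of a per-unit tax.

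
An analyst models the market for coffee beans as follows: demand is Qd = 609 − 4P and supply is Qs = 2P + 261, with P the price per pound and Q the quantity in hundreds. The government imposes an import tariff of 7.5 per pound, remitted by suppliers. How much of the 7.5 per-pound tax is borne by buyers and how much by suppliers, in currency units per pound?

Without the tax, 609 − 4P = 2P + 261 gives 6P = 348, so P* = 58 and Q* = 377.
With the tax collected from suppliers, supply shifts: Qs = 2(P − 7.5) + 261.
Solving gives Q = 367 with buyers paying 60.5 and suppliers receiving 53 (the 7.5 wedge).
Burden on buyers: 2.5; on suppliers: 5. (They sum to 7.5.)

Buyers bear 2.5 per pound; suppliers bear 5 per pound.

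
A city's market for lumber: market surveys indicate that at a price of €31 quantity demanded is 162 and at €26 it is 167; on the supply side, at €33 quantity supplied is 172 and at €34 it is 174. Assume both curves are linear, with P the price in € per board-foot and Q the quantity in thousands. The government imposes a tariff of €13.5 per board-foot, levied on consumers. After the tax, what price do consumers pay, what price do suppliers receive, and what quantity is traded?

Demand slope: (167 − 162)/(26 − 31) = -1, so Qd = 193 − P.
Supply slope: (174 − 172)/(34 − 33) = 2, so Qs = 2P + 106.
Before the tax: set 193 − P = 2P + 106 → P* = €29, Q* = 164.
With the tax collected from consumers, demand (in seller-price terms) shifts: Qd = 193 − (P + 13.5).
Solving gives Q = 155 with consumers paying €38 and suppliers receiving €24.5 (the €13.5 wedge).

Consumers pay €38; suppliers receive €24.5; quantity = 155.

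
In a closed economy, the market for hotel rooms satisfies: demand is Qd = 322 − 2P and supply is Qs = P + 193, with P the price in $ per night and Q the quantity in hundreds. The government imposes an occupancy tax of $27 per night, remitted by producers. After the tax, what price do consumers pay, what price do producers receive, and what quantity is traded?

Consumers pay $52; producers receive $25; quantity = 218.

Without the tax, 322 − 2P = P + 193 gives 3P = 129, so P* = $43 and Q* = 236.
With the tax collected from producers, supply shifts: Qs = (P − 27) + 193.
New equilibrium: consumers pay $52, producers receive $25, Q = 218. (Wedge: Pb − Ps = 27.)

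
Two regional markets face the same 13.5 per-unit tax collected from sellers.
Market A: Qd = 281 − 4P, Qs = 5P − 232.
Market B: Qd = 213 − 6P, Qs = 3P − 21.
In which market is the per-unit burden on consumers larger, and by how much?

Market A, by 3.

Market A: pre-tax P* = 57, Q* = 53; post-tax Q = 23; per-unit burden on consumers = 7.5.
Market B: pre-tax P* = 26, Q* = 57; post-tax Q = 30; per-unit burden on consumers = 4.5.
Difference: 7.5 vs 4.5 → market A is larger by 3.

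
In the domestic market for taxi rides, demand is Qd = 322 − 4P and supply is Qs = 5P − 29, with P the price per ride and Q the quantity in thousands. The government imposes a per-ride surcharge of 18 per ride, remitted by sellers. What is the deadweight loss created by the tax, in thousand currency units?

Deadweight loss = 360 thousand.

Without the tax, 322 − 4P = 5P − 29 gives 9P = 351, so P* = 39 and Q* = 166.
With the tax collected from sellers, supply shifts: Qs = 5(P − 18) − 29.
Solving gives Q = 126 with consumers paying 49 and sellers receiving 31 (the 18 wedge).
Quantity falls by |ΔQ| = |166 − 126| = 40.
DWL = ½ · t · |ΔQ| = ½ · 18 · 40 = 360.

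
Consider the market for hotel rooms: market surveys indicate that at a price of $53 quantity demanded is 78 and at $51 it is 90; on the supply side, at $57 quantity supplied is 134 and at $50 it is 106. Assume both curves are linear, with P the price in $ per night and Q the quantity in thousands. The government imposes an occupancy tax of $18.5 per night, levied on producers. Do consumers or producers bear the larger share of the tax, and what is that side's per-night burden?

Producers bear the larger share: $11.1 per night.

Demand slope: (90 − 78)/(51 − 53) = -6, so Qd = 396 − 6P.
Supply slope: (106 − 134)/(50 − 57) = 4, so Qs = 4P − 94.
Before the tax: set 396 − 6P = 4P − 94 → P* = $49, Q* = 102.
With the tax collected from producers, supply shifts: Qs = 4(P − 18.5) − 94.
New equilibrium: consumers pay $56.4, producers receive $37.9, Q = 57.6. (Wedge: Pb − Ps = 18.5.)
Per-night burden: consumers $7.4, producers $11.1.
Producers take the larger share because supply is less price-elastic here (demand slope 6 vs supply slope 4).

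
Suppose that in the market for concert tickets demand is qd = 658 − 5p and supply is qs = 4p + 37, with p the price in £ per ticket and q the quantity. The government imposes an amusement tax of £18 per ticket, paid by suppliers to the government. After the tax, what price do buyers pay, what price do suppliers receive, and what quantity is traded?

Buyers pay £77; suppliers receive £59; quantity = 273.

Without the tax, 658 − 5p = 4p + 37 gives 9p = 621, so p* = £69 and q* = 313.
With the tax collected from suppliers, supply shifts: qs = 4(p − 18) + 37.
New equilibrium: buyers pay £77, suppliers receive £59, q = 273. (Wedge: pb − ps = 18.)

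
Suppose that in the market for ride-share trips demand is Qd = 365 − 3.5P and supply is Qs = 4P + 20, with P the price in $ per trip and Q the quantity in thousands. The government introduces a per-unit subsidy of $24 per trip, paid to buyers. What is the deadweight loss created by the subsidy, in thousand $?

Deadweight loss = $537.6 thousand.

Without the subsidy, 365 − 3.5P = 4P + 20 gives 7.5P = 345, so P* = $46 and Q* = 204.
With a per-unit subsidy paid to buyers, each effectively pays P − 24, so demand becomes Qd = 365 − 3.5(P − 24).
New equilibrium: buyers pay $33.2, producers receive $57.2, Q = 248.8. (Wedge: Pb − Ps = −24.)
Quantity rises by |ΔQ| = |204 − 248.8| = 44.8.
DWL = ½ · t · |ΔQ| = ½ · 24 · 44.8 = $537.6.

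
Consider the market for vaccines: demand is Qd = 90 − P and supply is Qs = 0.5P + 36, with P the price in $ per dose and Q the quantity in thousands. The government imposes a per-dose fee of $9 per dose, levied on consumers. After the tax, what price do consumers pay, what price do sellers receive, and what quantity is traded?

Consumers pay $39; sellers receive $30; quantity = 51.

Before the tax: set 90 − P = 0.5P + 36 → P* = $36, Q* = 54.
With the tax collected from consumers, demand (in seller-price terms) shifts: Qd = 90 − (P + 9).
New equilibrium: consumers pay $39, sellers receive $30, Q = 51. (Wedge: Pb − Ps = 9.)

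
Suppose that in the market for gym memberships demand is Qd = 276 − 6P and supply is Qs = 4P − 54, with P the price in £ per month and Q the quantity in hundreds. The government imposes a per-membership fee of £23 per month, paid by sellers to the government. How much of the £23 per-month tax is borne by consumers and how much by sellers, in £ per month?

Consumers bear £9.2 per month; sellers bear £13.8 per month.

Without the tax, 276 − 6P = 4P − 54 gives 10P = 330, so P* = £33 and Q* = 78.
With the tax collected from sellers, supply shifts: Qs = 4(P − 23) − 54.
New equilibrium: consumers pay £42.2, sellers receive £19.2, Q = 22.8. (Wedge: Pb − Ps = 23.)
Burden on consumers: £9.2; on sellers: £13.8. (They sum to £23.)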